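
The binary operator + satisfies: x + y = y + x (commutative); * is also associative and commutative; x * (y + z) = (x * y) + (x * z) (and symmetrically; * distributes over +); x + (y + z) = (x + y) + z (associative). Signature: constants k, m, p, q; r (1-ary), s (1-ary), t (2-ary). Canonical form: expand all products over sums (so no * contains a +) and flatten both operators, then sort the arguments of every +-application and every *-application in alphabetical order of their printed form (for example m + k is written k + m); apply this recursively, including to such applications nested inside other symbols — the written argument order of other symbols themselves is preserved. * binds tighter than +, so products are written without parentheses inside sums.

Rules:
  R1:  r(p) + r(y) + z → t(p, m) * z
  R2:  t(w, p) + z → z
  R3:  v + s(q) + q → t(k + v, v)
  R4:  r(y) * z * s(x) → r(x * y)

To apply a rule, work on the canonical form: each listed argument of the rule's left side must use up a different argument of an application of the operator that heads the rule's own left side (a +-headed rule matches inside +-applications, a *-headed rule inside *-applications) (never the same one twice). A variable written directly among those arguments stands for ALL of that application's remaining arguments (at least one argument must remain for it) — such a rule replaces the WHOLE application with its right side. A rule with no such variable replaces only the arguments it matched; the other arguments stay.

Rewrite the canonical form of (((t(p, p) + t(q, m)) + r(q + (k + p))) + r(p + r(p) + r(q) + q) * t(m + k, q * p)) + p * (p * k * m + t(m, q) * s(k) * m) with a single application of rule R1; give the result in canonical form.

Canonical form:  k * m * p * p + m * p * s(k) * t(m, q) + r(k + p + q) + r(p + q + r(p) + r(q)) * t(k + m, p * q) + t(p, p) + t(q, m)
Apply R1:  consuming r(p), r(q);  y := q, z := p + q
The variable takes the whole remainder — replace the entire application.
Result:  k * m * p * p + m * p * s(k) * t(m, q) + r(k + p + q) + r(p * t(p, m) + q * t(p, m)) * t(k + m, p * q) + t(p, p) + t(q, m)

Answer: k * m * p * p + m * p * s(k) * t(m, q) + r(k + p + q) + r(p * t(p, m) + q * t(p, m)) * t(k + m, p * q) + t(p, p) + t(q, m)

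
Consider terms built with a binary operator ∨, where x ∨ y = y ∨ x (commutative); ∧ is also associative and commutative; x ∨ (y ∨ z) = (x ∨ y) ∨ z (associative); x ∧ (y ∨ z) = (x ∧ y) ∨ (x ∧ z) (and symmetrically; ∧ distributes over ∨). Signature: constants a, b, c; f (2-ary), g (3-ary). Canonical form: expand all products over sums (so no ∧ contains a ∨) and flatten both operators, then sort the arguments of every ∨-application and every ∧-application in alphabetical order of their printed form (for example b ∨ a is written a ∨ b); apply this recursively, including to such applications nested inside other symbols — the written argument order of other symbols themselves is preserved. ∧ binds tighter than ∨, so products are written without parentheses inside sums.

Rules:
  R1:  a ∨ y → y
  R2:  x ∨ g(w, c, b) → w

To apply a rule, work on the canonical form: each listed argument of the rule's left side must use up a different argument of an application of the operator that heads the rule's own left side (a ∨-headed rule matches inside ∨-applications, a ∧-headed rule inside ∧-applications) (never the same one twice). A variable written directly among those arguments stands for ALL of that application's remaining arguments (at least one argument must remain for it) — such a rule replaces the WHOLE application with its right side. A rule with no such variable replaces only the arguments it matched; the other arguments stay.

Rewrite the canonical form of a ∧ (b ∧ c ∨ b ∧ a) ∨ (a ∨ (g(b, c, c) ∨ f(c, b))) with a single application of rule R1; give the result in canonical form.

Answer: a ∧ a ∧ b ∨ a ∧ b ∧ c ∨ f(c, b) ∨ g(b, c, c)

Derivation:
Canonical form:  a ∨ a ∧ a ∧ b ∨ a ∧ b ∧ c ∨ f(c, b) ∨ g(b, c, c)
R1 matches:  uses a;  y := a ∧ a ∧ b ∨ a ∧ b ∧ c ∨ f(c, b) ∨ g(b, c, c)
The variable takes the whole remainder — replace the entire application.
New term:  a ∧ a ∧ b ∨ a ∧ b ∧ c ∨ f(c, b) ∨ g(b, c, c)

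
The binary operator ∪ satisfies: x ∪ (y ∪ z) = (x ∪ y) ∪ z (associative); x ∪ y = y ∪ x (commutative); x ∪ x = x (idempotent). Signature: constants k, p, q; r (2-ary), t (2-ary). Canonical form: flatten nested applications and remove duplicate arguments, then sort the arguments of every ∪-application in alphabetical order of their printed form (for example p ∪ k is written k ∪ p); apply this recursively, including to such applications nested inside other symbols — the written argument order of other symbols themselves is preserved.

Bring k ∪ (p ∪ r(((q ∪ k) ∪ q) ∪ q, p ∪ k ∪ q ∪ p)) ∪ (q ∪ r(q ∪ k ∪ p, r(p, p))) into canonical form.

Un-nest:  k ∪ p ∪ r(((q ∪ k) ∪ q) ∪ q, p ∪ k ∪ q ∪ p) ∪ q ∪ r(q ∪ k ∪ p, r(p, p))
Canonicalize subterm:  r(((q ∪ k) ∪ q) ∪ q, p ∪ k ∪ q ∪ p)  →  r(k ∪ q, k ∪ p ∪ q)
Inside:  r(q ∪ k ∪ p, r(p, p))  →  r(k ∪ p ∪ q, r(p, p))
Order the arguments:  k ∪ p ∪ q ∪ r(k ∪ p ∪ q, r(p, p)) ∪ r(k ∪ q, k ∪ p ∪ q)

Answer: k ∪ p ∪ q ∪ r(k ∪ p ∪ q, r(p, p)) ∪ r(k ∪ q, k ∪ p ∪ q)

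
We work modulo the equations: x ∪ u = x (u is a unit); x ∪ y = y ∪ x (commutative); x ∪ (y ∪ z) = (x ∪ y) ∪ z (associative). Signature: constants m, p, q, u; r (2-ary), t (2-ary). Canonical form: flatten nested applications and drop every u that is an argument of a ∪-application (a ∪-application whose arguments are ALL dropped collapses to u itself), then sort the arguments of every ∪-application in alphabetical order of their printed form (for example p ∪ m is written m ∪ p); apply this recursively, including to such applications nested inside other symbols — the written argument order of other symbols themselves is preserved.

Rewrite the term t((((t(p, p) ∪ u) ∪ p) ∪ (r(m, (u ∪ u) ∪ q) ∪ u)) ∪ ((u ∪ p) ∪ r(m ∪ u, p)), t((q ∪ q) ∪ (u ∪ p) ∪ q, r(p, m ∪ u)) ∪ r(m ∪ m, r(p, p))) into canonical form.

Focus inside:  (((t(p, p) ∪ u) ∪ p) ∪ (r(m, (u ∪ u) ∪ q) ∪ u)) ∪ ((u ∪ p) ∪ r(m ∪ u, p))
Un-nest:  t(p, p) ∪ u ∪ p ∪ r(m, (u ∪ u) ∪ q) ∪ u ∪ u ∪ p ∪ r(m ∪ u, p)
Canonicalize subterm:  r(m, (u ∪ u) ∪ q)  →  r(m, q)
Simplify inside:  r(m ∪ u, p)  →  r(m, p)
Drop the unit:  drop u (×3)
Sort:  p ∪ p ∪ r(m, p) ∪ r(m, q) ∪ t(p, p)
Reassemble:  t(p ∪ p ∪ r(m, p) ∪ r(m, q) ∪ t(p, p), r(m ∪ m, r(p, p)) ∪ t(p ∪ q ∪ q ∪ q, r(p, m)))

Answer: t(p ∪ p ∪ r(m, p) ∪ r(m, q) ∪ t(p, p), r(m ∪ m, r(p, p)) ∪ t(p ∪ q ∪ q ∪ q, r(p, m)))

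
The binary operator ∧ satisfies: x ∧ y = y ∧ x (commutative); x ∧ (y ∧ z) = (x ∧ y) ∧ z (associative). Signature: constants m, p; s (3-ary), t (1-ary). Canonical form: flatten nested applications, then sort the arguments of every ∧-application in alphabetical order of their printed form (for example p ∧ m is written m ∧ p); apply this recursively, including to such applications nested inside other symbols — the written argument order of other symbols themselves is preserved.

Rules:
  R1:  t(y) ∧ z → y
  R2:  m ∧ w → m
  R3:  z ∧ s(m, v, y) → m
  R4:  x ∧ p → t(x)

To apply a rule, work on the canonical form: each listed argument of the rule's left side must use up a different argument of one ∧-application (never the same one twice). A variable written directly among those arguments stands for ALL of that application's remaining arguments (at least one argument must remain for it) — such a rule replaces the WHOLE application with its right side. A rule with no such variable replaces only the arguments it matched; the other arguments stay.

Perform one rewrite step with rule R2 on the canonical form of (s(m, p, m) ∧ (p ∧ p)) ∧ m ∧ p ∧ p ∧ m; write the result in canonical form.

Canonical form:  m ∧ m ∧ p ∧ p ∧ p ∧ p ∧ s(m, p, m)
R2 matches:  uses m;  w := m ∧ p ∧ p ∧ p ∧ p ∧ s(m, p, m)
Every leftover argument binds to the variable; the entire application is replaced.
New term:  m

Answer: m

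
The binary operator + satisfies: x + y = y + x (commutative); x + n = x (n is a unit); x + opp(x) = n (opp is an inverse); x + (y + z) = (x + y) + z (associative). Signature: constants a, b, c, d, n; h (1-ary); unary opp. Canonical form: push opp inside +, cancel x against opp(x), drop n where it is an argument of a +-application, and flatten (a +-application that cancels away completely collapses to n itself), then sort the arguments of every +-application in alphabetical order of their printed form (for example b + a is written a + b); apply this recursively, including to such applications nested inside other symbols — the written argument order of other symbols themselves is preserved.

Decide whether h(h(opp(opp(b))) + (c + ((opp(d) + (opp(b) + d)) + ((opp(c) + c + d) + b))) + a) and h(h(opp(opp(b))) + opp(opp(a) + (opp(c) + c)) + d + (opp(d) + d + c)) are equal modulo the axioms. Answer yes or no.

Answer: yes — both canonical forms are h(a + c + d + h(b))

Derivation:
Left:  h(h(opp(opp(b))) + (c + ((opp(d) + (opp(b) + d)) + ((opp(c) + c + d) + b))) + a)
  Descend into:  h(opp(opp(b))) + (c + ((opp(d) + (opp(b) + d)) + ((opp(c) + c + d) + b))) + a
  Push opp inside:  distribute opp over + and collapse double opp
  Cancel:  b cancels
  Collect terms:  h(b) + c + d + a
  Sort:  a + c + d + h(b)
  Put back:  h(a + c + d + h(b))
Right:  h(h(opp(opp(b))) + opp(opp(a) + (opp(c) + c)) + d + (opp(d) + d + c))
  Focus inside:  h(opp(opp(b))) + opp(opp(a) + (opp(c) + c)) + d + (opp(d) + d + c)
  Push opp inside:  distribute opp over + and collapse double opp
  Collect terms:  h(b) + a + c + d
  Sort arguments:  a + c + d + h(b)
  Rebuild:  h(a + c + d + h(b))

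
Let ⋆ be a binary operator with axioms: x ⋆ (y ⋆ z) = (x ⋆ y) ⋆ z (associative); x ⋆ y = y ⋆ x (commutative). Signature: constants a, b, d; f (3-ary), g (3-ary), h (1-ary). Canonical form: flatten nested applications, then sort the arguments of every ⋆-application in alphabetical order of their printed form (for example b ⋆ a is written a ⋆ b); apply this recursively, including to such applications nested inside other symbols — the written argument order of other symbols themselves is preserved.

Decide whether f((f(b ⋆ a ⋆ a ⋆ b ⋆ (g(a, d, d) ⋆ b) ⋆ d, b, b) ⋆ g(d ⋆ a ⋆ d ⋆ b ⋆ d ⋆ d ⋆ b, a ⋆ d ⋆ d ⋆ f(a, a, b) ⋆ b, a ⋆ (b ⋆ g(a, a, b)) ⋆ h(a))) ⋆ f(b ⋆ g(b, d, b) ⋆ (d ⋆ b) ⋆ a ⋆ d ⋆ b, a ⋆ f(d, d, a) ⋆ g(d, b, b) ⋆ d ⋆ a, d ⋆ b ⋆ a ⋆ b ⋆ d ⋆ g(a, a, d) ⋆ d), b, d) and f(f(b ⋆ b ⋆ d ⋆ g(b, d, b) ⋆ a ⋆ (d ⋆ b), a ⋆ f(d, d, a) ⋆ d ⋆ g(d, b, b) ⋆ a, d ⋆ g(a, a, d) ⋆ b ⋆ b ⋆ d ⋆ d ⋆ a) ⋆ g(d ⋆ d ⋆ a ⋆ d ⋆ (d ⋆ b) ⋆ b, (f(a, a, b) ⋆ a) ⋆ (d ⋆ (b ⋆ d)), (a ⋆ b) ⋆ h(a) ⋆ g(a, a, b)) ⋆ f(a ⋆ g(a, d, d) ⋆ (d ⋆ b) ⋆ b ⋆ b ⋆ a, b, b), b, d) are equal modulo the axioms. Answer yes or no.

Left:  f((f(b ⋆ a ⋆ a ⋆ b ⋆ (g(a, d, d) ⋆ b) ⋆ d, b, b) ⋆ g(d ⋆ a ⋆ d ⋆ b ⋆ d ⋆ d ⋆ b, a ⋆ d ⋆ d ⋆ f(a, a, b) ⋆ b, a ⋆ (b ⋆ g(a, a, b)) ⋆ h(a))) ⋆ f(b ⋆ g(b, d, b) ⋆ (d ⋆ b) ⋆ a ⋆ d ⋆ b, a ⋆ f(d, d, a) ⋆ g(d, b, b) ⋆ d ⋆ a, d ⋆ b ⋆ a ⋆ b ⋆ d ⋆ g(a, a, d) ⋆ d), b, d)
  Focus inside:  (f(b ⋆ a ⋆ a ⋆ b ⋆ (g(a, d, d) ⋆ b) ⋆ d, b, b) ⋆ g(d ⋆ a ⋆ d ⋆ b ⋆ d ⋆ d ⋆ b, a ⋆ d ⋆ d ⋆ f(a, a, b) ⋆ b, a ⋆ (b ⋆ g(a, a, b)) ⋆ h(a))) ⋆ f(b ⋆ g(b, d, b) ⋆ (d ⋆ b) ⋆ a ⋆ d ⋆ b, a ⋆ f(d, d, a) ⋆ g(d, b, b) ⋆ d ⋆ a, d ⋆ b ⋆ a ⋆ b ⋆ d ⋆ g(a, a, d) ⋆ d)
  Merge nested applications:  f(b ⋆ a ⋆ a ⋆ b ⋆ (g(a, d, d) ⋆ b) ⋆ d, b, b) ⋆ g(d ⋆ a ⋆ d ⋆ b ⋆ d ⋆ d ⋆ b, a ⋆ d ⋆ d ⋆ f(a, a, b) ⋆ b, a ⋆ (b ⋆ g(a, a, b)) ⋆ h(a)) ⋆ f(b ⋆ g(b, d, b) ⋆ (d ⋆ b) ⋆ a ⋆ d ⋆ b, a ⋆ f(d, d, a) ⋆ g(d, b, b) ⋆ d ⋆ a, d ⋆ b ⋆ a ⋆ b ⋆ d ⋆ g(a, a, d) ⋆ d)
  Inside:  f(b ⋆ a ⋆ a ⋆ b ⋆ (g(a, d, d) ⋆ b) ⋆ d, b, b)  →  f(a ⋆ a ⋆ b ⋆ b ⋆ b ⋆ d ⋆ g(a, d, d), b, b)
  Canonicalize subterm:  g(d ⋆ a ⋆ d ⋆ b ⋆ d ⋆ d ⋆ b, a ⋆ d ⋆ d ⋆ f(a, a, b) ⋆ b, a ⋆ (b ⋆ g(a, a, b)) ⋆ h(a))  →  g(a ⋆ b ⋆ b ⋆ d ⋆ d ⋆ d ⋆ d, a ⋆ b ⋆ d ⋆ d ⋆ f(a, a, b), a ⋆ b ⋆ g(a, a, b) ⋆ h(a))
  Simplify inside:  f(b ⋆ g(b, d, b) ⋆ (d ⋆ b) ⋆ a ⋆ d ⋆ b, a ⋆ f(d, d, a) ⋆ g(d, b, b) ⋆ d ⋆ a, d ⋆ b ⋆ a ⋆ b ⋆ d ⋆ g(a, a, d) ⋆ d)  →  f(a ⋆ b ⋆ b ⋆ b ⋆ d ⋆ d ⋆ g(b, d, b), a ⋆ a ⋆ d ⋆ f(d, d, a) ⋆ g(d, b, b), a ⋆ b ⋆ b ⋆ d ⋆ d ⋆ d ⋆ g(a, a, d))
  Sort:  f(a ⋆ a ⋆ b ⋆ b ⋆ b ⋆ d ⋆ g(a, d, d), b, b) ⋆ f(a ⋆ b ⋆ b ⋆ b ⋆ d ⋆ d ⋆ g(b, d, b), a ⋆ a ⋆ d ⋆ f(d, d, a) ⋆ g(d, b, b), a ⋆ b ⋆ b ⋆ d ⋆ d ⋆ d ⋆ g(a, a, d)) ⋆ g(a ⋆ b ⋆ b ⋆ d ⋆ d ⋆ d ⋆ d, a ⋆ b ⋆ d ⋆ d ⋆ f(a, a, b), a ⋆ b ⋆ g(a, a, b) ⋆ h(a))
  Put back:  f(f(a ⋆ a ⋆ b ⋆ b ⋆ b ⋆ d ⋆ g(a, d, d), b, b) ⋆ f(a ⋆ b ⋆ b ⋆ b ⋆ d ⋆ d ⋆ g(b, d, b), a ⋆ a ⋆ d ⋆ f(d, d, a) ⋆ g(d, b, b), a ⋆ b ⋆ b ⋆ d ⋆ d ⋆ d ⋆ g(a, a, d)) ⋆ g(a ⋆ b ⋆ b ⋆ d ⋆ d ⋆ d ⋆ d, a ⋆ b ⋆ d ⋆ d ⋆ f(a, a, b), a ⋆ b ⋆ g(a, a, b) ⋆ h(a)), b, d)
Right:  f(f(b ⋆ b ⋆ d ⋆ g(b, d, b) ⋆ a ⋆ (d ⋆ b), a ⋆ f(d, d, a) ⋆ d ⋆ g(d, b, b) ⋆ a, d ⋆ g(a, a, d) ⋆ b ⋆ b ⋆ d ⋆ d ⋆ a) ⋆ g(d ⋆ d ⋆ a ⋆ d ⋆ (d ⋆ b) ⋆ b, (f(a, a, b) ⋆ a) ⋆ (d ⋆ (b ⋆ d)), (a ⋆ b) ⋆ h(a) ⋆ g(a, a, b)) ⋆ f(a ⋆ g(a, d, d) ⋆ (d ⋆ b) ⋆ b ⋆ b ⋆ a, b, b), b, d)
  Descend into:  f(b ⋆ b ⋆ d ⋆ g(b, d, b) ⋆ a ⋆ (d ⋆ b), a ⋆ f(d, d, a) ⋆ d ⋆ g(d, b, b) ⋆ a, d ⋆ g(a, a, d) ⋆ b ⋆ b ⋆ d ⋆ d ⋆ a) ⋆ g(d ⋆ d ⋆ a ⋆ d ⋆ (d ⋆ b) ⋆ b, (f(a, a, b) ⋆ a) ⋆ (d ⋆ (b ⋆ d)), (a ⋆ b) ⋆ h(a) ⋆ g(a, a, b)) ⋆ f(a ⋆ g(a, d, d) ⋆ (d ⋆ b) ⋆ b ⋆ b ⋆ a, b, b)
  Inside:  f(b ⋆ b ⋆ d ⋆ g(b, d, b) ⋆ a ⋆ (d ⋆ b), a ⋆ f(d, d, a) ⋆ d ⋆ g(d, b, b) ⋆ a, d ⋆ g(a, a, d) ⋆ b ⋆ b ⋆ d ⋆ d ⋆ a)  →  f(a ⋆ b ⋆ b ⋆ b ⋆ d ⋆ d ⋆ g(b, d, b), a ⋆ a ⋆ d ⋆ f(d, d, a) ⋆ g(d, b, b), a ⋆ b ⋆ b ⋆ d ⋆ d ⋆ d ⋆ g(a, a, d))
  Simplify inside:  g(d ⋆ d ⋆ a ⋆ d ⋆ (d ⋆ b) ⋆ b, (f(a, a, b) ⋆ a) ⋆ (d ⋆ (b ⋆ d)), (a ⋆ b) ⋆ h(a) ⋆ g(a, a, b))  →  g(a ⋆ b ⋆ b ⋆ d ⋆ d ⋆ d ⋆ d, a ⋆ b ⋆ d ⋆ d ⋆ f(a, a, b), a ⋆ b ⋆ g(a, a, b) ⋆ h(a))
  Canonicalize subterm:  f(a ⋆ g(a, d, d) ⋆ (d ⋆ b) ⋆ b ⋆ b ⋆ a, b, b)  →  f(a ⋆ a ⋆ b ⋆ b ⋆ b ⋆ d ⋆ g(a, d, d), b, b)
  Sort arguments:  f(a ⋆ a ⋆ b ⋆ b ⋆ b ⋆ d ⋆ g(a, d, d), b, b) ⋆ f(a ⋆ b ⋆ b ⋆ b ⋆ d ⋆ d ⋆ g(b, d, b), a ⋆ a ⋆ d ⋆ f(d, d, a) ⋆ g(d, b, b), a ⋆ b ⋆ b ⋆ d ⋆ d ⋆ d ⋆ g(a, a, d)) ⋆ g(a ⋆ b ⋆ b ⋆ d ⋆ d ⋆ d ⋆ d, a ⋆ b ⋆ d ⋆ d ⋆ f(a, a, b), a ⋆ b ⋆ g(a, a, b) ⋆ h(a))
  Reassemble:  f(f(a ⋆ a ⋆ b ⋆ b ⋆ b ⋆ d ⋆ g(a, d, d), b, b) ⋆ f(a ⋆ b ⋆ b ⋆ b ⋆ d ⋆ d ⋆ g(b, d, b), a ⋆ a ⋆ d ⋆ f(d, d, a) ⋆ g(d, b, b), a ⋆ b ⋆ b ⋆ d ⋆ d ⋆ d ⋆ g(a, a, d)) ⋆ g(a ⋆ b ⋆ b ⋆ d ⋆ d ⋆ d ⋆ d, a ⋆ b ⋆ d ⋆ d ⋆ f(a, a, b), a ⋆ b ⋆ g(a, a, b) ⋆ h(a)), b, d)

Answer: yes — both canonical forms are f(f(a ⋆ a ⋆ b ⋆ b ⋆ b ⋆ d ⋆ g(a, d, d), b, b) ⋆ f(a ⋆ b ⋆ b ⋆ b ⋆ d ⋆ d ⋆ g(b, d, b), a ⋆ a ⋆ d ⋆ f(d, d, a) ⋆ g(d, b, b), a ⋆ b ⋆ b ⋆ d ⋆ d ⋆ d ⋆ g(a, a, d)) ⋆ g(a ⋆ b ⋆ b ⋆ d ⋆ d ⋆ d ⋆ d, a ⋆ b ⋆ d ⋆ d ⋆ f(a, a, b), a ⋆ b ⋆ g(a, a, b) ⋆ h(a)), b, d)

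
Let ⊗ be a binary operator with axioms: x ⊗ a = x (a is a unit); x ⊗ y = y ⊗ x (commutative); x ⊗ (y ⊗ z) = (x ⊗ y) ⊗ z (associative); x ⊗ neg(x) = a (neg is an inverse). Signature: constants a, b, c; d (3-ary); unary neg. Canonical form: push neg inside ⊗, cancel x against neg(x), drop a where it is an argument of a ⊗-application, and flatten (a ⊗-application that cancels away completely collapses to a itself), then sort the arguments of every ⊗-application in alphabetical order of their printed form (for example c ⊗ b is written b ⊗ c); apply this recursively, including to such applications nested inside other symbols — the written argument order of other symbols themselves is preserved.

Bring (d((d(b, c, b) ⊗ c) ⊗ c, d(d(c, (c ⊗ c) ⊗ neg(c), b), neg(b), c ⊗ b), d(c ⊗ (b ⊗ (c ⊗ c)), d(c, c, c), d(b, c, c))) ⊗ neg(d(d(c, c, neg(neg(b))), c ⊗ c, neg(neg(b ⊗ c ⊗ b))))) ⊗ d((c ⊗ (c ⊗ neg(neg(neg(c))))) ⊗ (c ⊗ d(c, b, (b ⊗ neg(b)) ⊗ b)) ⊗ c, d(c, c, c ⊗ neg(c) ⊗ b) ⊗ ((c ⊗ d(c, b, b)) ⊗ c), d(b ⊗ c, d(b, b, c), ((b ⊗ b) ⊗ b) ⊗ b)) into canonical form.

Push neg inside:  distribute neg over ⊗ and collapse double neg
Collect terms:  d(c ⊗ c ⊗ d(b, c, b), d(d(c, c, b), neg(b), b ⊗ c), d(b ⊗ c ⊗ c ⊗ c, d(c, c, c), d(b, c, c))) ⊗ neg(d(d(c, c, b), c ⊗ c, b ⊗ b ⊗ c)) ⊗ d(c ⊗ c ⊗ c ⊗ d(c, b, b), c ⊗ c ⊗ d(c, b, b) ⊗ d(c, c, b), d(b ⊗ c, d(b, b, c), b ⊗ b ⊗ b ⊗ b))
Order the arguments:  d(c ⊗ c ⊗ c ⊗ d(c, b, b), c ⊗ c ⊗ d(c, b, b) ⊗ d(c, c, b), d(b ⊗ c, d(b, b, c), b ⊗ b ⊗ b ⊗ b)) ⊗ d(c ⊗ c ⊗ d(b, c, b), d(d(c, c, b), neg(b), b ⊗ c), d(b ⊗ c ⊗ c ⊗ c, d(c, c, c), d(b, c, c))) ⊗ neg(d(d(c, c, b), c ⊗ c, b ⊗ b ⊗ c))

Answer: d(c ⊗ c ⊗ c ⊗ d(c, b, b), c ⊗ c ⊗ d(c, b, b) ⊗ d(c, c, b), d(b ⊗ c, d(b, b, c), b ⊗ b ⊗ b ⊗ b)) ⊗ d(c ⊗ c ⊗ d(b, c, b), d(d(c, c, b), neg(b), b ⊗ c), d(b ⊗ c ⊗ c ⊗ c, d(c, c, c), d(b, c, c))) ⊗ neg(d(d(c, c, b), c ⊗ c, b ⊗ b ⊗ c))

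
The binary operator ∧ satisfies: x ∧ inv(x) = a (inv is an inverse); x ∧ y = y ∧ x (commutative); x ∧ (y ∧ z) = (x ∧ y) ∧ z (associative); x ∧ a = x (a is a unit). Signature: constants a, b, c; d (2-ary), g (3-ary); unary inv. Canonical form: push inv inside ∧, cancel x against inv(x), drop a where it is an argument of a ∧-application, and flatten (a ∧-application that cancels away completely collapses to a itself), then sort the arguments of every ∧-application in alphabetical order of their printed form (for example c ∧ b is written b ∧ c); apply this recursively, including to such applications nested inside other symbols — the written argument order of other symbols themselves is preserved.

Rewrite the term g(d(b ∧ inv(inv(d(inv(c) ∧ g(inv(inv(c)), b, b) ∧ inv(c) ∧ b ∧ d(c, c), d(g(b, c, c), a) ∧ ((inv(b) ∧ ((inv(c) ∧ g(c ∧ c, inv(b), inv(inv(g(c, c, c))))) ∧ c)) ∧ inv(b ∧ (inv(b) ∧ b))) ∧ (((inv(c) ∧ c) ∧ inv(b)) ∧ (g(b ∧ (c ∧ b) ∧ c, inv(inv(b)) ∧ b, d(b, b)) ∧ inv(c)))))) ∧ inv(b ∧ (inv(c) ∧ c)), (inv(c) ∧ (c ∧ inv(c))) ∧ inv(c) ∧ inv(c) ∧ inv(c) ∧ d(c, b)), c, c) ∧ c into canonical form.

Answer: c ∧ g(d(d(b ∧ d(c, c) ∧ g(c, b, b) ∧ inv(c) ∧ inv(c), d(g(b, c, c), a) ∧ g(b ∧ b ∧ c ∧ c, b ∧ b, d(b, b)) ∧ g(c ∧ c, inv(b), g(c, c, c)) ∧ inv(b) ∧ inv(b) ∧ inv(b) ∧ inv(c)), d(c, b) ∧ inv(c) ∧ inv(c) ∧ inv(c) ∧ inv(c)), c, c)

Derivation:
Push inv inside:  distribute inv over ∧ and collapse double inv
Combine occurrences:  g(d(d(b ∧ d(c, c) ∧ g(c, b, b) ∧ inv(c) ∧ inv(c), d(g(b, c, c), a) ∧ g(b ∧ b ∧ c ∧ c, b ∧ b, d(b, b)) ∧ g(c ∧ c, inv(b), g(c, c, c)) ∧ inv(b) ∧ inv(b) ∧ inv(b) ∧ inv(c)), d(c, b) ∧ inv(c) ∧ inv(c) ∧ inv(c) ∧ inv(c)), c, c) ∧ c
Sort:  c ∧ g(d(d(b ∧ d(c, c) ∧ g(c, b, b) ∧ inv(c) ∧ inv(c), d(g(b, c, c), a) ∧ g(b ∧ b ∧ c ∧ c, b ∧ b, d(b, b)) ∧ g(c ∧ c, inv(b), g(c, c, c)) ∧ inv(b) ∧ inv(b) ∧ inv(b) ∧ inv(c)), d(c, b) ∧ inv(c) ∧ inv(c) ∧ inv(c) ∧ inv(c)), c, c)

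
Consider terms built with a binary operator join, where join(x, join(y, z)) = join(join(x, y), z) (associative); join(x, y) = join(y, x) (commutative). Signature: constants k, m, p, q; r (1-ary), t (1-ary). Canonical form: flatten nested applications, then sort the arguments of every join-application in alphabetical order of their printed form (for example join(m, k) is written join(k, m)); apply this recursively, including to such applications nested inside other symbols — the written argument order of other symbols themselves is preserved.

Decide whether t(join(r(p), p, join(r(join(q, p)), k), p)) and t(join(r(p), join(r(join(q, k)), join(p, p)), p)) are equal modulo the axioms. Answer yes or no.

Left:  t(join(r(p), p, join(r(join(q, p)), k), p))
  Focus inside:  join(r(p), p, join(r(join(q, p)), k), p)
  Un-nest:  join(r(p), p, r(join(q, p)), k, p)
  Canonicalize subterm:  r(join(q, p))  →  r(join(p, q))
  Sort:  join(k, p, p, r(join(p, q)), r(p))
  Put back:  t(join(k, p, p, r(join(p, q)), r(p)))
Right:  t(join(r(p), join(r(join(q, k)), join(p, p)), p))
  Focus inside:  join(r(p), join(r(join(q, k)), join(p, p)), p)
  Un-nest:  join(r(p), r(join(q, k)), p, p, p)
  Inside:  r(join(q, k))  →  r(join(k, q))
  Sort arguments:  join(p, p, p, r(join(k, q)), r(p))
  Rebuild:  t(join(p, p, p, r(join(k, q)), r(p)))

Answer: no — t(join(k, p, p, r(join(p, q)), r(p))) vs t(join(p, p, p, r(join(k, q)), r(p)))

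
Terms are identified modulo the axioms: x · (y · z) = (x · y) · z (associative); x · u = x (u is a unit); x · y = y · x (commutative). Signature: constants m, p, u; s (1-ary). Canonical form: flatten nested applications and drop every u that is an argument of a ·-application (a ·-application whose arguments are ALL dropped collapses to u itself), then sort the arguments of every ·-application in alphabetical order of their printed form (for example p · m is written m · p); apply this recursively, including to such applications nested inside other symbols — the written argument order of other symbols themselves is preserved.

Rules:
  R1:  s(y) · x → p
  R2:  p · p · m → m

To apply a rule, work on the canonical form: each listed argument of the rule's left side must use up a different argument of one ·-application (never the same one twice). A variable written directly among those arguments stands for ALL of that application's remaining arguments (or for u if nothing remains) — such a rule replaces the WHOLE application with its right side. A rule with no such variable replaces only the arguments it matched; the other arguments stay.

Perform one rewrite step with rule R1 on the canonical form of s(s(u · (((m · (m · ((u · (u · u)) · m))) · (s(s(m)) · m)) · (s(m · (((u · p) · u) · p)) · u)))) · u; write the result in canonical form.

Canonical form:  s(s(m · m · m · m · s(m · p · p) · s(s(m))))
Apply R1:  consuming s(m · p · p);  x := m · m · m · m · s(s(m)), y := m · p · p
Every leftover argument binds to the variable; the entire application is replaced.
Result:  s(s(p))

Answer: s(s(p))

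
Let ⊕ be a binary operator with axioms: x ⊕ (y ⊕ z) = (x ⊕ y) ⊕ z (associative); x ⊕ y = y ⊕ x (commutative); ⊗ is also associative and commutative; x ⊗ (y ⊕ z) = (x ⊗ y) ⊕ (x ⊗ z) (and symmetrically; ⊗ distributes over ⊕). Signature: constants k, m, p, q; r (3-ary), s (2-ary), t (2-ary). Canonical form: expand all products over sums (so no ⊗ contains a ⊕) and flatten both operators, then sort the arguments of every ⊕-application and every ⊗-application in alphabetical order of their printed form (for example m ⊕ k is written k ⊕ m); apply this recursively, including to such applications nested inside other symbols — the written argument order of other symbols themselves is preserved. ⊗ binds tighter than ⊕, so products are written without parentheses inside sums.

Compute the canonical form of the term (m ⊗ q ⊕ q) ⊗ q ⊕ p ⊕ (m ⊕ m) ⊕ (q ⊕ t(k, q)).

Expand:  m ⊗ q ⊗ q ⊕ q ⊗ q ⊕ p ⊕ m ⊕ m ⊕ q ⊕ t(k, q)
Sort arguments:  m ⊕ m ⊕ m ⊗ q ⊗ q ⊕ p ⊕ q ⊕ q ⊗ q ⊕ t(k, q)

Answer: m ⊕ m ⊕ m ⊗ q ⊗ q ⊕ p ⊕ q ⊕ q ⊗ q ⊕ t(k, q)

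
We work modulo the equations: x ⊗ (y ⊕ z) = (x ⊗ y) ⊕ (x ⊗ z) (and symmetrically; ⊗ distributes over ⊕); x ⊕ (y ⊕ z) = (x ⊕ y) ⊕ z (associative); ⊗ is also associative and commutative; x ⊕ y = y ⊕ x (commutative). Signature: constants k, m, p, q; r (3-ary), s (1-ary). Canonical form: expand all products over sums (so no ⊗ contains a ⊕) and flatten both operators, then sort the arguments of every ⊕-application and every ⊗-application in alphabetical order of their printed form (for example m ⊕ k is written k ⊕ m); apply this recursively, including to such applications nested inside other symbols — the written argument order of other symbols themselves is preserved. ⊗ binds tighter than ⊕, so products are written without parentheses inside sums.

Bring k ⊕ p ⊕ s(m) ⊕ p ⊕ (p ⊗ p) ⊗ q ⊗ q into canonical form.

Answer: k ⊕ p ⊕ p ⊕ p ⊗ p ⊗ q ⊗ q ⊕ s(m)

Derivation:
Flatten:  k ⊕ p ⊕ s(m) ⊕ p ⊕ p ⊗ p ⊗ q ⊗ q
Order the arguments:  k ⊕ p ⊕ p ⊕ p ⊗ p ⊗ q ⊗ q ⊕ s(m)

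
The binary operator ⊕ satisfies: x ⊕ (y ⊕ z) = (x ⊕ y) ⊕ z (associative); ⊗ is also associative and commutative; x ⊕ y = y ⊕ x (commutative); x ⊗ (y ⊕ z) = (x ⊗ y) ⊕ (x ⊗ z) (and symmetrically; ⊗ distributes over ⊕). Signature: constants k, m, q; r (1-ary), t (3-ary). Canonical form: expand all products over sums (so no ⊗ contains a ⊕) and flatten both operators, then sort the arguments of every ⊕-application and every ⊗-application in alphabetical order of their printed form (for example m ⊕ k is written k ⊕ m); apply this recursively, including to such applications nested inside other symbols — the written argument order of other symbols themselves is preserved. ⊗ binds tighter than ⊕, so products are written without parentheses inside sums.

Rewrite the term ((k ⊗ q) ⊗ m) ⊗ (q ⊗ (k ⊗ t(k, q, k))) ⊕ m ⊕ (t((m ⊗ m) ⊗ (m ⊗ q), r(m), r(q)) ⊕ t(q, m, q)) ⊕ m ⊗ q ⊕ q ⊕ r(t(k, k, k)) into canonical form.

Answer: k ⊗ k ⊗ m ⊗ q ⊗ q ⊗ t(k, q, k) ⊕ m ⊕ m ⊗ q ⊕ q ⊕ r(t(k, k, k)) ⊕ t(m ⊗ m ⊗ m ⊗ q, r(m), r(q)) ⊕ t(q, m, q)

Derivation:
Merge nested applications:  k ⊗ k ⊗ m ⊗ q ⊗ q ⊗ t(k, q, k) ⊕ m ⊕ t(m ⊗ m ⊗ m ⊗ q, r(m), r(q)) ⊕ t(q, m, q) ⊕ m ⊗ q ⊕ q ⊕ r(t(k, k, k))
Sort:  k ⊗ k ⊗ m ⊗ q ⊗ q ⊗ t(k, q, k) ⊕ m ⊕ m ⊗ q ⊕ q ⊕ r(t(k, k, k)) ⊕ t(m ⊗ m ⊗ m ⊗ q, r(m), r(q)) ⊕ t(q, m, q)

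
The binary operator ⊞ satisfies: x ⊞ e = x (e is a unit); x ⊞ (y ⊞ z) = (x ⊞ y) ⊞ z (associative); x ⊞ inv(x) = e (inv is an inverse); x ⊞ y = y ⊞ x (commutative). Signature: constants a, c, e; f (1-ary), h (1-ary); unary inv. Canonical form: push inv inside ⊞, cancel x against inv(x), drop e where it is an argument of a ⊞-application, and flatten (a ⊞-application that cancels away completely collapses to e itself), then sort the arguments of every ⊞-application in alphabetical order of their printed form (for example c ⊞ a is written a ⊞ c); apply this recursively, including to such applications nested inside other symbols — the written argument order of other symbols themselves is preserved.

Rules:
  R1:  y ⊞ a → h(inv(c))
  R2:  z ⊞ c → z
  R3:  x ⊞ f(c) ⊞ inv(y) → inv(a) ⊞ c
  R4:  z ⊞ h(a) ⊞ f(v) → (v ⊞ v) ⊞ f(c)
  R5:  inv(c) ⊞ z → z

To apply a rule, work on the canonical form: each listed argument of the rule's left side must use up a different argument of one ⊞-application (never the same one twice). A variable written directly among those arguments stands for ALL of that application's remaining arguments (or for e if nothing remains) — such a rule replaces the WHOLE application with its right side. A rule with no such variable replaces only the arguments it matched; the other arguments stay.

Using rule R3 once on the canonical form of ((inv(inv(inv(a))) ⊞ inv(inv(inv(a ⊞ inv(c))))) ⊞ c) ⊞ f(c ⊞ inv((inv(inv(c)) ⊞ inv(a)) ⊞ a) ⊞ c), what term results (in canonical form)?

Answer: c ⊞ inv(a)

Derivation:
Canonical form:  c ⊞ c ⊞ f(c) ⊞ inv(a) ⊞ inv(a)
R3 matches:  uses f(c), inv(a);  x := c ⊞ c ⊞ inv(a), y := a
Every leftover argument binds to the variable; the entire application is replaced.
Result:  c ⊞ inv(a)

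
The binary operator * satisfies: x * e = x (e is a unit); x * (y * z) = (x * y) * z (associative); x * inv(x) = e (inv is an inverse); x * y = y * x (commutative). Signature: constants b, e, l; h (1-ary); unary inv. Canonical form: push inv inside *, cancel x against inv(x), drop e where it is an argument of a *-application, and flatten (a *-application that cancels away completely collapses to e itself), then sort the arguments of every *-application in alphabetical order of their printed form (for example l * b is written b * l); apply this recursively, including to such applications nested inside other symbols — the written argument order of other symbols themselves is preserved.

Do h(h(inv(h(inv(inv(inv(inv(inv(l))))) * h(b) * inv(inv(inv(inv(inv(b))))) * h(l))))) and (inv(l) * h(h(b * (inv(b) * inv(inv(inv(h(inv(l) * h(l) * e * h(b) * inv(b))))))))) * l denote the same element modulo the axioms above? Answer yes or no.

Left:  h(h(inv(h(inv(inv(inv(inv(inv(l))))) * h(b) * inv(inv(inv(inv(inv(b))))) * h(l)))))
  Descend into:  inv(inv(inv(inv(inv(l))))) * h(b) * inv(inv(inv(inv(inv(b))))) * h(l)
  Push inv inside:  distribute inv over * and collapse double inv
  Collect:  inv(l) * h(b) * inv(b) * h(l)
  Order the arguments:  h(b) * h(l) * inv(b) * inv(l)
  Put back:  h(h(inv(h(h(b) * h(l) * inv(b) * inv(l)))))
Right:  (inv(l) * h(h(b * (inv(b) * inv(inv(inv(h(inv(l) * h(l) * e * h(b) * inv(b))))))))) * l
  Push inv inside:  distribute inv over * and collapse double inv
  Cancel:  l cancels
  Collect:  h(h(inv(h(h(b) * h(l) * inv(b) * inv(l)))))

Answer: yes — both canonical forms are h(h(inv(h(h(b) * h(l) * inv(b) * inv(l)))))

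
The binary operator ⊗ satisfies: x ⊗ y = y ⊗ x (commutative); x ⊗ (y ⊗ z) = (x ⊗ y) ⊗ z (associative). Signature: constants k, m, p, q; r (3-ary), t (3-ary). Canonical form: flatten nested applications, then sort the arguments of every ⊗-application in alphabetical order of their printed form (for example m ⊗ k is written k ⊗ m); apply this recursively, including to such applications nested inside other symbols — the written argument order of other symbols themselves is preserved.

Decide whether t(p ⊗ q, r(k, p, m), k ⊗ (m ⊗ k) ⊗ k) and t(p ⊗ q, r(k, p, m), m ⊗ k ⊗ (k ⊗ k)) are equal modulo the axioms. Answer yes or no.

Answer: yes — both canonical forms are t(p ⊗ q, r(k, p, m), k ⊗ k ⊗ k ⊗ m)

Derivation:
Left:  t(p ⊗ q, r(k, p, m), k ⊗ (m ⊗ k) ⊗ k)
  Focus inside:  k ⊗ (m ⊗ k) ⊗ k
  Flatten:  k ⊗ m ⊗ k ⊗ k
  Sort:  k ⊗ k ⊗ k ⊗ m
  Rebuild:  t(p ⊗ q, r(k, p, m), k ⊗ k ⊗ k ⊗ m)
Right:  t(p ⊗ q, r(k, p, m), m ⊗ k ⊗ (k ⊗ k))
  Descend into:  m ⊗ k ⊗ (k ⊗ k)
  Un-nest:  m ⊗ k ⊗ k ⊗ k
  Sort:  k ⊗ k ⊗ k ⊗ m
  Reassemble:  t(p ⊗ q, r(k, p, m), k ⊗ k ⊗ k ⊗ m)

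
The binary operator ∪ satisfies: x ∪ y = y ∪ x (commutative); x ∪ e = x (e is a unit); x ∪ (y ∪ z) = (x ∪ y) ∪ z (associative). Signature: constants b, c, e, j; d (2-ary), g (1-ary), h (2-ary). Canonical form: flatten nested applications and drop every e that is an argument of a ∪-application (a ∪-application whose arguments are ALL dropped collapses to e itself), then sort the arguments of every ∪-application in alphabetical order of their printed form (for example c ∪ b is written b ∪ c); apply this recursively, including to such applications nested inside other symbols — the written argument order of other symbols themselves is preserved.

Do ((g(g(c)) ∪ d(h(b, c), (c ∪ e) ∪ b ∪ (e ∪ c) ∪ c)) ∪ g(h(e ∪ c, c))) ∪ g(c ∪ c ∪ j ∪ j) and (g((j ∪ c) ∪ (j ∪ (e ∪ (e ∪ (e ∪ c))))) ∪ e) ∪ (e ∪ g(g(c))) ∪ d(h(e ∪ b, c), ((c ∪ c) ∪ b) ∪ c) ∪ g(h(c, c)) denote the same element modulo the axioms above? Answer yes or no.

Answer: yes — both canonical forms are d(h(b, c), b ∪ c ∪ c ∪ c) ∪ g(c ∪ c ∪ j ∪ j) ∪ g(g(c)) ∪ g(h(c, c))

Derivation:
Left:  ((g(g(c)) ∪ d(h(b, c), (c ∪ e) ∪ b ∪ (e ∪ c) ∪ c)) ∪ g(h(e ∪ c, c))) ∪ g(c ∪ c ∪ j ∪ j)
  Merge nested applications:  g(g(c)) ∪ d(h(b, c), (c ∪ e) ∪ b ∪ (e ∪ c) ∪ c) ∪ g(h(e ∪ c, c)) ∪ g(c ∪ c ∪ j ∪ j)
  Inside:  d(h(b, c), (c ∪ e) ∪ b ∪ (e ∪ c) ∪ c)  →  d(h(b, c), b ∪ c ∪ c ∪ c)
  Simplify inside:  g(h(e ∪ c, c))  →  g(h(c, c))
  Sort:  d(h(b, c), b ∪ c ∪ c ∪ c) ∪ g(c ∪ c ∪ j ∪ j) ∪ g(g(c)) ∪ g(h(c, c))
Right:  (g((j ∪ c) ∪ (j ∪ (e ∪ (e ∪ (e ∪ c))))) ∪ e) ∪ (e ∪ g(g(c))) ∪ d(h(e ∪ b, c), ((c ∪ c) ∪ b) ∪ c) ∪ g(h(c, c))
  Un-nest:  g((j ∪ c) ∪ (j ∪ (e ∪ (e ∪ (e ∪ c))))) ∪ e ∪ e ∪ g(g(c)) ∪ d(h(e ∪ b, c), ((c ∪ c) ∪ b) ∪ c) ∪ g(h(c, c))
  Canonicalize subterm:  g((j ∪ c) ∪ (j ∪ (e ∪ (e ∪ (e ∪ c)))))  →  g(c ∪ c ∪ j ∪ j)
  Inside:  d(h(e ∪ b, c), ((c ∪ c) ∪ b) ∪ c)  →  d(h(b, c), b ∪ c ∪ c ∪ c)
  Drop the unit:  drop e (×2)
  Sort arguments:  d(h(b, c), b ∪ c ∪ c ∪ c) ∪ g(c ∪ c ∪ j ∪ j) ∪ g(g(c)) ∪ g(h(c, c))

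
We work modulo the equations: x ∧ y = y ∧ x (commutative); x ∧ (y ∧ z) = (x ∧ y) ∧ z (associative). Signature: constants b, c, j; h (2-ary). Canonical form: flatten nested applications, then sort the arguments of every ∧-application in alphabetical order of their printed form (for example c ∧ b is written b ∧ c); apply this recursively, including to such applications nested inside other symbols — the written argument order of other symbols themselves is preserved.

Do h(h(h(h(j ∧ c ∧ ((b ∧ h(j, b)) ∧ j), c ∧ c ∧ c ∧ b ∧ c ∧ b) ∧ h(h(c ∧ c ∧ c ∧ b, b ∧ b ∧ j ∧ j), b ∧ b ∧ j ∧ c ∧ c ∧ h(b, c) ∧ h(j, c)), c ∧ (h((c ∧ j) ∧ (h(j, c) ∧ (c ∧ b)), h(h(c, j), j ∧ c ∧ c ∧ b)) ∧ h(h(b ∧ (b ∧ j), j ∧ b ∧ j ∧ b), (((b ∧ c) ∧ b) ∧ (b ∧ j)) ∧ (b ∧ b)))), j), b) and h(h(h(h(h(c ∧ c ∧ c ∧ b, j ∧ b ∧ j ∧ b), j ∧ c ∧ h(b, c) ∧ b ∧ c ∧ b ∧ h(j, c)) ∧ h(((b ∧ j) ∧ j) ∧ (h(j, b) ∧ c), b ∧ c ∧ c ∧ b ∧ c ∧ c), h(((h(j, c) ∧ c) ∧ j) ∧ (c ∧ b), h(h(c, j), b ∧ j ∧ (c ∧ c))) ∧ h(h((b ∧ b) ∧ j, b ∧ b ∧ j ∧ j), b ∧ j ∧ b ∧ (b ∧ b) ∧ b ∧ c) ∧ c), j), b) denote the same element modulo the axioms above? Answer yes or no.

Left:  h(h(h(h(j ∧ c ∧ ((b ∧ h(j, b)) ∧ j), c ∧ c ∧ c ∧ b ∧ c ∧ b) ∧ h(h(c ∧ c ∧ c ∧ b, b ∧ b ∧ j ∧ j), b ∧ b ∧ j ∧ c ∧ c ∧ h(b, c) ∧ h(j, c)), c ∧ (h((c ∧ j) ∧ (h(j, c) ∧ (c ∧ b)), h(h(c, j), j ∧ c ∧ c ∧ b)) ∧ h(h(b ∧ (b ∧ j), j ∧ b ∧ j ∧ b), (((b ∧ c) ∧ b) ∧ (b ∧ j)) ∧ (b ∧ b)))), j), b)
  Descend into:  c ∧ (h((c ∧ j) ∧ (h(j, c) ∧ (c ∧ b)), h(h(c, j), j ∧ c ∧ c ∧ b)) ∧ h(h(b ∧ (b ∧ j), j ∧ b ∧ j ∧ b), (((b ∧ c) ∧ b) ∧ (b ∧ j)) ∧ (b ∧ b)))
  Un-nest:  c ∧ h((c ∧ j) ∧ (h(j, c) ∧ (c ∧ b)), h(h(c, j), j ∧ c ∧ c ∧ b)) ∧ h(h(b ∧ (b ∧ j), j ∧ b ∧ j ∧ b), (((b ∧ c) ∧ b) ∧ (b ∧ j)) ∧ (b ∧ b))
  Canonicalize subterm:  h((c ∧ j) ∧ (h(j, c) ∧ (c ∧ b)), h(h(c, j), j ∧ c ∧ c ∧ b))  →  h(b ∧ c ∧ c ∧ h(j, c) ∧ j, h(h(c, j), b ∧ c ∧ c ∧ j))
  Inside:  h(h(b ∧ (b ∧ j), j ∧ b ∧ j ∧ b), (((b ∧ c) ∧ b) ∧ (b ∧ j)) ∧ (b ∧ b))  →  h(h(b ∧ b ∧ j, b ∧ b ∧ j ∧ j), b ∧ b ∧ b ∧ b ∧ b ∧ c ∧ j)
  Sort:  c ∧ h(b ∧ c ∧ c ∧ h(j, c) ∧ j, h(h(c, j), b ∧ c ∧ c ∧ j)) ∧ h(h(b ∧ b ∧ j, b ∧ b ∧ j ∧ j), b ∧ b ∧ b ∧ b ∧ b ∧ c ∧ j)
  Reassemble:  h(h(h(h(b ∧ c ∧ h(j, b) ∧ j ∧ j, b ∧ b ∧ c ∧ c ∧ c ∧ c) ∧ h(h(b ∧ c ∧ c ∧ c, b ∧ b ∧ j ∧ j), b ∧ b ∧ c ∧ c ∧ h(b, c) ∧ h(j, c) ∧ j), c ∧ h(b ∧ c ∧ c ∧ h(j, c) ∧ j, h(h(c, j), b ∧ c ∧ c ∧ j)) ∧ h(h(b ∧ b ∧ j, b ∧ b ∧ j ∧ j), b ∧ b ∧ b ∧ b ∧ b ∧ c ∧ j)), j), b)
Right:  h(h(h(h(h(c ∧ c ∧ c ∧ b, j ∧ b ∧ j ∧ b), j ∧ c ∧ h(b, c) ∧ b ∧ c ∧ b ∧ h(j, c)) ∧ h(((b ∧ j) ∧ j) ∧ (h(j, b) ∧ c), b ∧ c ∧ c ∧ b ∧ c ∧ c), h(((h(j, c) ∧ c) ∧ j) ∧ (c ∧ b), h(h(c, j), b ∧ j ∧ (c ∧ c))) ∧ h(h((b ∧ b) ∧ j, b ∧ b ∧ j ∧ j), b ∧ j ∧ b ∧ (b ∧ b) ∧ b ∧ c) ∧ c), j), b)
  Focus inside:  h(((h(j, c) ∧ c) ∧ j) ∧ (c ∧ b), h(h(c, j), b ∧ j ∧ (c ∧ c))) ∧ h(h((b ∧ b) ∧ j, b ∧ b ∧ j ∧ j), b ∧ j ∧ b ∧ (b ∧ b) ∧ b ∧ c) ∧ c
  Simplify inside:  h(((h(j, c) ∧ c) ∧ j) ∧ (c ∧ b), h(h(c, j), b ∧ j ∧ (c ∧ c)))  →  h(b ∧ c ∧ c ∧ h(j, c) ∧ j, h(h(c, j), b ∧ c ∧ c ∧ j))
  Simplify inside:  h(h((b ∧ b) ∧ j, b ∧ b ∧ j ∧ j), b ∧ j ∧ b ∧ (b ∧ b) ∧ b ∧ c)  →  h(h(b ∧ b ∧ j, b ∧ b ∧ j ∧ j), b ∧ b ∧ b ∧ b ∧ b ∧ c ∧ j)
  Sort arguments:  c ∧ h(b ∧ c ∧ c ∧ h(j, c) ∧ j, h(h(c, j), b ∧ c ∧ c ∧ j)) ∧ h(h(b ∧ b ∧ j, b ∧ b ∧ j ∧ j), b ∧ b ∧ b ∧ b ∧ b ∧ c ∧ j)
  Rebuild:  h(h(h(h(b ∧ c ∧ h(j, b) ∧ j ∧ j, b ∧ b ∧ c ∧ c ∧ c ∧ c) ∧ h(h(b ∧ c ∧ c ∧ c, b ∧ b ∧ j ∧ j), b ∧ b ∧ c ∧ c ∧ h(b, c) ∧ h(j, c) ∧ j), c ∧ h(b ∧ c ∧ c ∧ h(j, c) ∧ j, h(h(c, j), b ∧ c ∧ c ∧ j)) ∧ h(h(b ∧ b ∧ j, b ∧ b ∧ j ∧ j), b ∧ b ∧ b ∧ b ∧ b ∧ c ∧ j)), j), b)

Answer: yes — both canonical forms are h(h(h(h(b ∧ c ∧ h(j, b) ∧ j ∧ j, b ∧ b ∧ c ∧ c ∧ c ∧ c) ∧ h(h(b ∧ c ∧ c ∧ c, b ∧ b ∧ j ∧ j), b ∧ b ∧ c ∧ c ∧ h(b, c) ∧ h(j, c) ∧ j), c ∧ h(b ∧ c ∧ c ∧ h(j, c) ∧ j, h(h(c, j), b ∧ c ∧ c ∧ j)) ∧ h(h(b ∧ b ∧ j, b ∧ b ∧ j ∧ j), b ∧ b ∧ b ∧ b ∧ b ∧ c ∧ j)), j), b)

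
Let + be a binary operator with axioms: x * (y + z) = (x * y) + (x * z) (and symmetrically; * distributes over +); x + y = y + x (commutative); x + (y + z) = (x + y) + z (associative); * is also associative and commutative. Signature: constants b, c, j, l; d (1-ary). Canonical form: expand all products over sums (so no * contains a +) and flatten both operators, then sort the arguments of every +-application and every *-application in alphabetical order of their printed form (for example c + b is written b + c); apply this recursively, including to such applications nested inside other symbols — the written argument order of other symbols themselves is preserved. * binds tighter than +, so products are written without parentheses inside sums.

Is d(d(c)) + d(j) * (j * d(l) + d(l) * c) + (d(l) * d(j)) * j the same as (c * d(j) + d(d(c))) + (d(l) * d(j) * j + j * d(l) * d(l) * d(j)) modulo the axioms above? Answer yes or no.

Answer: no — c * d(j) * d(l) + d(d(c)) + d(j) * d(l) * j + d(j) * d(l) * j vs c * d(j) + d(d(c)) + d(j) * d(l) * d(l) * j + d(j) * d(l) * j

Derivation:
Left:  d(d(c)) + d(j) * (j * d(l) + d(l) * c) + (d(l) * d(j)) * j
  Distribute:  d(d(c)) + d(j) * d(l) * j + c * d(j) * d(l) + d(j) * d(l) * j
  Order the arguments:  c * d(j) * d(l) + d(d(c)) + d(j) * d(l) * j + d(j) * d(l) * j
Right:  (c * d(j) + d(d(c))) + (d(l) * d(j) * j + j * d(l) * d(l) * d(j))
  Flatten:  c * d(j) + d(d(c)) + d(j) * d(l) * j + d(j) * d(l) * d(l) * j
  Sort:  c * d(j) + d(d(c)) + d(j) * d(l) * d(l) * j + d(j) * d(l) * j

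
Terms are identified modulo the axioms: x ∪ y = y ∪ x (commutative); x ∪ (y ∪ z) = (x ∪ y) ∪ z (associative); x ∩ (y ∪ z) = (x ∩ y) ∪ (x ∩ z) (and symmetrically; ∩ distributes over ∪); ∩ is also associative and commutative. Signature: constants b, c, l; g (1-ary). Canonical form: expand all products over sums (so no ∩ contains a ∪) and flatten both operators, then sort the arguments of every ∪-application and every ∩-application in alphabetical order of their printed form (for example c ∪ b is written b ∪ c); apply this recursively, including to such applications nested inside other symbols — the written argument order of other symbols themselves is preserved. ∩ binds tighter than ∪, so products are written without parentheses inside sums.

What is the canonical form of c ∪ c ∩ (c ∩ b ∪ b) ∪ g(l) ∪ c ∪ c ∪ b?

Answer: b ∪ b ∩ c ∪ b ∩ c ∩ c ∪ c ∪ c ∪ c ∪ g(l)

Derivation:
Expand products over sums:  c ∪ b ∩ c ∩ c ∪ b ∩ c ∪ g(l) ∪ c ∪ c ∪ b
Sort:  b ∪ b ∩ c ∪ b ∩ c ∩ c ∪ c ∪ c ∪ c ∪ g(l)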